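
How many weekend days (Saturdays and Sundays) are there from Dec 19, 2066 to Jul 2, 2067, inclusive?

56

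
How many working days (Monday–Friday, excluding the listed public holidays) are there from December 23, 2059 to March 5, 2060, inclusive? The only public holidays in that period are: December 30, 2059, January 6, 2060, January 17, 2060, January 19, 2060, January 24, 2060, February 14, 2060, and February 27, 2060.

December 23, 2059 is a Tuesday.
From December 23, 2059 to March 5, 2060 is 74 days inclusive.
74 = 7 × 10 + 4, so there are 10 full weeks plus 4 extra days.
Each full week contributes 5 weekdays (Mon–Fri): 10 × 5 = 50.
The 4 extra days are Tue, Wed, Thu, Fri — 4 of them qualify.
Total: 50 + 4 = 54.
Holidays: December 30, 2059 (Tue); January 6, 2060 (Tue); January 17, 2060 (Sat); January 19, 2060 (Mon); January 24, 2060 (Sat); February 14, 2060 (Sat); February 27, 2060 (Fri).
4 of the 7 holidays fall on weekdays; the rest are weekends and were already excluded.
Business days: 54 − 4 = 50.

50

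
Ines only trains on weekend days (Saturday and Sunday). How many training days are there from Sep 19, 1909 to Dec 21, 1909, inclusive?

27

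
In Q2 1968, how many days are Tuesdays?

13

April 1, 1968 is a Monday.
The range spans 91 days (inclusive of both endpoints).
91 = 7 × 13, so the span is exactly 13 full weeks.
Each full week contributes one Tuesday: 13 so far.
Total: 13.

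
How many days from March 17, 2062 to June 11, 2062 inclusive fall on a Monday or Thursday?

24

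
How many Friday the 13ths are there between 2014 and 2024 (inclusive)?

19

Friday-the-13ths by year:
2014: Jun
2015: Feb, Mar, Nov
2016: May
2017: Jan, Oct
2018: Apr, Jul
2019: Sep, Dec
2020: Mar, Nov
2021: Aug
2022: May
2023: Jan, Oct
2024: Sep, Dec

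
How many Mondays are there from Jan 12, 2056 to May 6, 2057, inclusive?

Jan 12, 2056 is a Wednesday.
From Jan 12, 2056 to May 6, 2057 is 481 days inclusive.
481 = 7 × 68 + 5, so there are 68 full weeks plus 5 extra days.
Each full week contributes one Monday: 68 so far.
The 5 extra days are Wednesday, Thursday, Friday, Saturday, Sunday — none qualify.
Total: 68 + 0 = 68.

68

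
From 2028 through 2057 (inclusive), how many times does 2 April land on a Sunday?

5

Day of week of April 2 in each year:
2028: Sun ✓, 2029: Mon, 2030: Tue, 2031: Wed, 2032: Fri, 2033: Sat, 2034: Sun ✓, 2035: Mon, 2036: Wed, 2037: Thu, 2038: Fri, 2039: Sat, 2040: Mon, 2041: Tue, 2042: Wed, 2043: Thu, 2044: Sat, 2045: Sun ✓, 2046: Mon, 2047: Tue, 2048: Thu, 2049: Fri, 2050: Sat, 2051: Sun ✓, 2052: Tue, 2053: Wed, 2054: Thu, 2055: Fri, 2056: Sun ✓, 2057: Mon
Sundays: 2028, 2034, 2045, 2051, 2056.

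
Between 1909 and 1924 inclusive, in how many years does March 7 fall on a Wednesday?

Day of week of March 7 in each year:
1909: Sun, 1910: Mon, 1911: Tue, 1912: Thu, 1913: Fri, 1914: Sat, 1915: Sun, 1916: Tue, 1917: Wed ✓, 1918: Thu, 1919: Fri, 1920: Sun, 1921: Mon, 1922: Tue, 1923: Wed ✓, 1924: Fri
Wednesdays: 1917, 1923.

2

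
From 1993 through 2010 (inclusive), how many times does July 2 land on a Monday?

2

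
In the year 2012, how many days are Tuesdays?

52

Jan 1, 2012 is a Sunday.
From Jan 1, 2012 to Dec 31, 2012 is 366 days inclusive.
366 = 7 × 52 + 2, so there are 52 full weeks plus 2 extra days.
Each full week contributes one Tuesday: 52 so far.
The 2 extra days are Sunday, Monday — none qualify.
Total: 52 + 0 = 52.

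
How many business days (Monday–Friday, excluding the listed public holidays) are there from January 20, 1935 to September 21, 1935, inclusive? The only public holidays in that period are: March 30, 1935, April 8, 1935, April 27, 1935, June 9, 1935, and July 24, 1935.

January 20, 1935 is a Sunday.
That's 245 days from start to end, counting both.
245 = 7 × 35, so the span is exactly 35 full weeks.
Each full week contributes 5 weekdays (Mon–Fri): 35 × 5 = 175.
Total: 175.
Holidays: March 30, 1935 (Sat); April 8, 1935 (Mon); April 27, 1935 (Sat); June 9, 1935 (Sun); July 24, 1935 (Wed).
2 of the 5 holidays fall on weekdays; the rest are weekends and were already excluded.
Business days: 175 − 2 = 173.

173 business days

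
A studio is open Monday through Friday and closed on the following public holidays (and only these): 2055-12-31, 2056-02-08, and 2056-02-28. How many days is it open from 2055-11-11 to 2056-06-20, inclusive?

2055-11-11 is a Thursday.
The range spans 223 days (inclusive of both endpoints).
223 = 7 × 31 + 6, so there are 31 full weeks plus 6 extra days.
Each full week contributes 5 weekdays (Mon–Fri): 31 × 5 = 155.
The 6 extra days are Thu, Fri, Sat, Sun, Mon, Tue — 4 of them qualify.
Total: 155 + 4 = 159.
Holidays: 2055-12-31 (Fri); 2056-02-08 (Tue); 2056-02-28 (Mon).
All 3 holidays fall on weekdays, so subtract 3.
Business days: 159 − 3 = 156.

156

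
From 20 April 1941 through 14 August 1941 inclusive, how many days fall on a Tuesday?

17 Tuesdays

20 April 1941 is a Sunday.
The range spans 117 days (inclusive of both endpoints).
117 = 7 × 16 + 5, so there are 16 full weeks plus 5 extra days.
Each full week contributes one Tuesday: 16 so far.
The 5 extra days are Sunday, Monday, Tuesday, Wednesday, Thursday — 1 of them qualifies.
Total: 16 + 1 = 17.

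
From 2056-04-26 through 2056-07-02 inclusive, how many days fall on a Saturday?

10

2056-04-26 is a Wednesday.
That's 68 days from start to end, counting both.
68 = 7 × 9 + 5, so there are 9 full weeks plus 5 extra days.
Each full week contributes one Saturday: 9 so far.
The 5 extra days are Wed, Thu, Fri, Sat, Sun — 1 of them qualifies.
Total: 9 + 1 = 10.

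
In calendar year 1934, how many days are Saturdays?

1 January 1934 is a Monday.
The range spans 365 days (inclusive of both endpoints).
365 = 7 × 52 + 1, so there are 52 full weeks plus 1 extra day.
Each full week contributes one Saturday: 52 so far.
The 1 extra day is Mon — none qualify.
Total: 52 + 0 = 52.

52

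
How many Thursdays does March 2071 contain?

4

March 1, 2071 is a Sunday.
From March 1, 2071 to March 31, 2071 is 31 days inclusive.
31 = 7 × 4 + 3, so there are 4 full weeks plus 3 extra days.
Each full week contributes one Thursday: 4 so far.
The 3 extra days are Sun, Mon, Tue — none qualify.
Total: 4 + 0 = 4.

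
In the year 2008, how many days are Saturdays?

52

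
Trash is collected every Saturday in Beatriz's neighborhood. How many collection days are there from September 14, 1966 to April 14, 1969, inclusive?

135

September 14, 1966 is a Wednesday.
That's 944 days from start to end, counting both.
944 = 7 × 134 + 6, so there are 134 full weeks plus 6 extra days.
Each full week contributes one Saturday: 134 so far.
The 6 extra days are Wednesday, Thursday, Friday, Saturday, Sunday, Monday — 1 of them qualifies.
Total: 134 + 1 = 135.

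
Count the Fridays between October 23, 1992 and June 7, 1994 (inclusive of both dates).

October 23, 1992 is a Friday.
That's 593 days from start to end, counting both.
593 = 7 × 84 + 5, so there are 84 full weeks plus 5 extra days.
Each full week contributes one Friday: 84 so far.
The 5 extra days are Friday, Saturday, Sunday, Monday, Tuesday — 1 of them qualifies.
Total: 84 + 1 = 85.

85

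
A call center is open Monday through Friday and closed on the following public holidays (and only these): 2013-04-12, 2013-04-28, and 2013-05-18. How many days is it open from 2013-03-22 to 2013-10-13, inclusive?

2013-03-22 is a Friday.
From 2013-03-22 to 2013-10-13 is 206 days inclusive.
206 = 7 × 29 + 3, so there are 29 full weeks plus 3 extra days.
Each full week contributes 5 weekdays (Mon–Fri): 29 × 5 = 145.
The 3 extra days are Friday, Saturday, Sunday — 1 of them qualifies.
Total: 145 + 1 = 146.
Holidays: 2013-04-12 (Fri); 2013-04-28 (Sun); 2013-05-18 (Sat).
1 of the 3 holidays fall on weekdays; the rest are weekends and were already excluded.
Business days: 146 − 1 = 145.

145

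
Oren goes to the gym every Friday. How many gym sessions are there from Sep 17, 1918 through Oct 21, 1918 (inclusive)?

Sep 17, 1918 is a Tuesday.
That's 35 days from start to end, counting both.
35 = 7 × 5, so the span is exactly 5 full weeks.
Each full week contributes one Friday: 5 so far.
Total: 5.

5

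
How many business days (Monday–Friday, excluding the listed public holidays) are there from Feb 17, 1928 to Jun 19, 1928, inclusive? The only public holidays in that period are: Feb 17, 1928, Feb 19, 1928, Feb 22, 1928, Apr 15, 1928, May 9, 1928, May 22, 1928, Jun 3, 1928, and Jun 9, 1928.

84

Feb 17, 1928 is a Friday.
That's 124 days from start to end, counting both.
124 = 7 × 17 + 5, so there are 17 full weeks plus 5 extra days.
Each full week contributes 5 weekdays (Mon–Fri): 17 × 5 = 85.
The 5 extra days are Fri, Sat, Sun, Mon, Tue — 3 of them qualify.
Total: 85 + 3 = 88.
Holidays: Feb 17, 1928 (Fri); Feb 19, 1928 (Sun); Feb 22, 1928 (Wed); Apr 15, 1928 (Sun); May 9, 1928 (Wed); May 22, 1928 (Tue); Jun 3, 1928 (Sun); Jun 9, 1928 (Sat).
4 of the 8 holidays fall on weekdays; the rest are weekends and were already excluded.
Business days: 88 − 4 = 84.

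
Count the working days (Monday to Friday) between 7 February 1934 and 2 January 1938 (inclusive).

7 February 1934 is a Wednesday.
The range spans 1426 days (inclusive of both endpoints).
1426 = 7 × 203 + 5, so there are 203 full weeks plus 5 extra days.
Each full week contributes 5 weekdays (Mon–Fri): 203 × 5 = 1015.
The 5 extra days are Wednesday, Thursday, Friday, Saturday, Sunday — 3 of them qualify.
Total: 1015 + 3 = 1018.

1018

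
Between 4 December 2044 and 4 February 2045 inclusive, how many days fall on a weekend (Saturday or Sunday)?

18

4 December 2044 is a Sunday.
That's 63 days from start to end, counting both.
63 = 7 × 9, so the span is exactly 9 full weeks.
Each full week contributes 2 weekend days (Sat, Sun): 9 × 2 = 18.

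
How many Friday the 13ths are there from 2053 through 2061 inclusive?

14

Friday-the-13ths by year:
2053: Jun
2054: Feb, Mar, Nov
2055: Aug
2056: Oct
2057: Apr, Jul
2058: Sep, Dec
2059: Jun
2060: Feb, Aug
2061: May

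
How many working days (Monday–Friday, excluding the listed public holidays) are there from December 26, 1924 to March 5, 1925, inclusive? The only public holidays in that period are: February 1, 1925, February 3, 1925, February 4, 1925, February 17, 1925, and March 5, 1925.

December 26, 1924 is a Friday.
From December 26, 1924 to March 5, 1925 is 70 days inclusive.
70 = 7 × 10, so the span is exactly 10 full weeks.
Each full week contributes 5 weekdays (Mon–Fri): 10 × 5 = 50.
Total: 50.
Holidays: February 1, 1925 (Sun); February 3, 1925 (Tue); February 4, 1925 (Wed); February 17, 1925 (Tue); March 5, 1925 (Thu).
4 of the 5 holidays fall on weekdays; the rest are weekends and were already excluded.
Business days: 50 − 4 = 46.

46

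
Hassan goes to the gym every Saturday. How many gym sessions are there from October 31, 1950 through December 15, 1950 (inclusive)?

6

October 31, 1950 is a Tuesday.
The range spans 46 days (inclusive of both endpoints).
46 = 7 × 6 + 4, so there are 6 full weeks plus 4 extra days.
Each full week contributes one Saturday: 6 so far.
The 4 extra days are Tuesday, Wednesday, Thursday, Friday — none qualify.
Total: 6 + 0 = 6.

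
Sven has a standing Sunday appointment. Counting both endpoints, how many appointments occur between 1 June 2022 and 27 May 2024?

104 Sundays

1 June 2022 is a Wednesday.
That's 727 days from start to end, counting both.
727 = 7 × 103 + 6, so there are 103 full weeks plus 6 extra days.
Each full week contributes one Sunday: 103 so far.
The 6 extra days are Wed, Thu, Fri, Sat, Sun, Mon — 1 of them qualifies.
Total: 103 + 1 = 104.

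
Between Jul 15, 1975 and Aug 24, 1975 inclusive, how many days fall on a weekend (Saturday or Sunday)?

12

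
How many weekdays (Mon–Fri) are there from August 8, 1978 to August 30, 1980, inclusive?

August 8, 1978 is a Tuesday.
That's 754 days from start to end, counting both.
754 = 7 × 107 + 5, so there are 107 full weeks plus 5 extra days.
Each full week contributes 5 weekdays (Mon–Fri): 107 × 5 = 535.
The 5 extra days are Tuesday, Wednesday, Thursday, Friday, Saturday — 4 of them qualify.
Total: 535 + 4 = 539.

539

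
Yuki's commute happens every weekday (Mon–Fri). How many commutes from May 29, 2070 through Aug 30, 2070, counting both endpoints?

67

May 29, 2070 is a Thursday.
That's 94 days from start to end, counting both.
94 = 7 × 13 + 3, so there are 13 full weeks plus 3 extra days.
Each full week contributes 5 weekdays (Mon–Fri): 13 × 5 = 65.
The 3 extra days are Thursday, Friday, Saturday — 2 of them qualify.
Total: 65 + 2 = 67.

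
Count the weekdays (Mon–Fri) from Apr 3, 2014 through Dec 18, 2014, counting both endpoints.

Apr 3, 2014 is a Thursday.
That's 260 days from start to end, counting both.
260 = 7 × 37 + 1, so there are 37 full weeks plus 1 extra day.
Each full week contributes 5 weekdays (Mon–Fri): 37 × 5 = 185.
The 1 extra day is Thursday — 1 of them qualifies.
Total: 185 + 1 = 186.

186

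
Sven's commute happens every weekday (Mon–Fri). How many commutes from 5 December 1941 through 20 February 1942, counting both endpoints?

5 December 1941 is a Friday.
That's 78 days from start to end, counting both.
78 = 7 × 11 + 1, so there are 11 full weeks plus 1 extra day.
Each full week contributes 5 weekdays (Mon–Fri): 11 × 5 = 55.
The 1 extra day is Friday — 1 of them qualifies.
Total: 55 + 1 = 56.

56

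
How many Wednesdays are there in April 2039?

April 1, 2039 is a Friday.
From April 1, 2039 to April 30, 2039 is 30 days inclusive.
30 = 7 × 4 + 2, so there are 4 full weeks plus 2 extra days.
Each full week contributes one Wednesday: 4 so far.
The 2 extra days are Fri, Sat — none qualify.
Total: 4 + 0 = 4.

4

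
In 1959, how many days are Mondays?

52

1 January 1959 is a Thursday.
That's 365 days from start to end, counting both.
365 = 7 × 52 + 1, so there are 52 full weeks plus 1 extra day.
Each full week contributes one Monday: 52 so far.
The 1 extra day is Thu — none qualify.
Total: 52 + 0 = 52.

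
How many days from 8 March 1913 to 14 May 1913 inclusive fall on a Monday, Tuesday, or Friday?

8 March 1913 is a Saturday.
The range spans 68 days (inclusive of both endpoints).
68 = 7 × 9 + 5, so there are 9 full weeks plus 5 extra days.
Each full week contributes 3 days from the set (Mon, Tue, Fri): 9 × 3 = 27.
The 5 extra days are Saturday, Sunday, Monday, Tuesday, Wednesday — 2 of them qualify.
Total: 27 + 2 = 29.

29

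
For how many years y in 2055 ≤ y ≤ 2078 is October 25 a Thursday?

4

Day of week of October 25 in each year:
2055: Mon, 2056: Wed, 2057: Thu ✓, 2058: Fri, 2059: Sat, 2060: Mon, 2061: Tue, 2062: Wed, 2063: Thu ✓, 2064: Sat, 2065: Sun, 2066: Mon, 2067: Tue, 2068: Thu ✓, 2069: Fri, 2070: Sat, 2071: Sun, 2072: Tue, 2073: Wed, 2074: Thu ✓, 2075: Fri, 2076: Sun, 2077: Mon, 2078: Tue
Thursdays: 2057, 2063, 2068, 2074.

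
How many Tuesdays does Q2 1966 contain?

13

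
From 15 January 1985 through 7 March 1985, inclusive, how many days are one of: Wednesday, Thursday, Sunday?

23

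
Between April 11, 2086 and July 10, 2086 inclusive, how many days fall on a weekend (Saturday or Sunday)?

April 11, 2086 is a Thursday.
That's 91 days from start to end, counting both.
91 = 7 × 13, so the span is exactly 13 full weeks.
Each full week contributes 2 weekend days (Sat, Sun): 13 × 2 = 26.
Total: 26.

26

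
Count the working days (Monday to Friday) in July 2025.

23

July 1, 2025 is a Tuesday.
That's 31 days from start to end, counting both.
31 = 7 × 4 + 3, so there are 4 full weeks plus 3 extra days.
Each full week contributes 5 weekdays (Mon–Fri): 4 × 5 = 20.
The 3 extra days are Tuesday, Wednesday, Thursday — 3 of them qualify.
Total: 20 + 3 = 23.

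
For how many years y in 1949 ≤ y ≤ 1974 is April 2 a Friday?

3

Day of week of April 2 in each year:
1949: Sat, 1950: Sun, 1951: Mon, 1952: Wed, 1953: Thu, 1954: Fri ✓, 1955: Sat, 1956: Mon, 1957: Tue, 1958: Wed, 1959: Thu, 1960: Sat, 1961: Sun, 1962: Mon, 1963: Tue, 1964: Thu, 1965: Fri ✓, 1966: Sat, 1967: Sun, 1968: Tue, 1969: Wed, 1970: Thu, 1971: Fri ✓, 1972: Sun, 1973: Mon, 1974: Tue
Fridays: 1954, 1965, 1971.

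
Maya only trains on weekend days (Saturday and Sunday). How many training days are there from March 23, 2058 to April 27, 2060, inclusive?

March 23, 2058 is a Saturday.
From March 23, 2058 to April 27, 2060 is 767 days inclusive.
767 = 7 × 109 + 4, so there are 109 full weeks plus 4 extra days.
Each full week contributes 2 weekend days (Sat, Sun): 109 × 2 = 218.
The 4 extra days are Sat, Sun, Mon, Tue — 2 of them qualify.
Total: 218 + 2 = 220.

220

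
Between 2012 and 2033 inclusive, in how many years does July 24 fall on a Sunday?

Day of week of July 24 in each year:
2012: Tue, 2013: Wed, 2014: Thu, 2015: Fri, 2016: Sun ✓, 2017: Mon, 2018: Tue, 2019: Wed, 2020: Fri, 2021: Sat, 2022: Sun ✓, 2023: Mon, 2024: Wed, 2025: Thu, 2026: Fri, 2027: Sat, 2028: Mon, 2029: Tue, 2030: Wed, 2031: Thu, 2032: Sat, 2033: Sun ✓
Sundays: 2016, 2022, 2033.

3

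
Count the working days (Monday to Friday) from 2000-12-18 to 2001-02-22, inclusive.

49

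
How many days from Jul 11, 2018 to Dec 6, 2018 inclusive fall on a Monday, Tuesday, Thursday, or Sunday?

Jul 11, 2018 is a Wednesday.
The range spans 149 days (inclusive of both endpoints).
149 = 7 × 21 + 2, so there are 21 full weeks plus 2 extra days.
Each full week contributes 4 days from the set (Mon, Tue, Thu, Sun): 21 × 4 = 84.
The 2 extra days are Wednesday, Thursday — 1 of them qualifies.
Total: 84 + 1 = 85.

85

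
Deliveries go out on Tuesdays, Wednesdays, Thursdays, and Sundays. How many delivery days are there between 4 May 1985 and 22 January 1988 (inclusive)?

568

4 May 1985 is a Saturday.
That's 994 days from start to end, counting both.
994 = 7 × 142, so the span is exactly 142 full weeks.
Each full week contributes 4 days from the set (Tue, Wed, Thu, Sun): 142 × 4 = 568.
Total: 568.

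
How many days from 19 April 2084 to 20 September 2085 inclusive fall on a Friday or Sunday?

148

19 April 2084 is a Wednesday.
That's 520 days from start to end, counting both.
520 = 7 × 74 + 2, so there are 74 full weeks plus 2 extra days.
Each full week contributes 2 days from the set (Fri, Sun): 74 × 2 = 148.
The 2 extra days are Wednesday, Thursday — none qualify.
Total: 148 + 0 = 148.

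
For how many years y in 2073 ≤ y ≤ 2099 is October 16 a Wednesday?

Day of week of October 16 in each year:
2073: Mon, 2074: Tue, 2075: Wed ✓, 2076: Fri, 2077: Sat, 2078: Sun, 2079: Mon, 2080: Wed ✓, 2081: Thu, 2082: Fri, 2083: Sat, 2084: Mon, 2085: Tue, 2086: Wed ✓, 2087: Thu, 2088: Sat, 2089: Sun, 2090: Mon, 2091: Tue, 2092: Thu, 2093: Fri, 2094: Sat, 2095: Sun, 2096: Tue, 2097: Wed ✓, 2098: Thu, 2099: Fri
Wednesdays: 2075, 2080, 2086, 2097.

4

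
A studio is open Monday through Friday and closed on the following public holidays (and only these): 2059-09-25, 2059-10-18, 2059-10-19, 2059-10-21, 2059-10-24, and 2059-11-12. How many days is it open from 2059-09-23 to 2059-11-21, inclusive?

40

2059-09-23 is a Tuesday.
From 2059-09-23 to 2059-11-21 is 60 days inclusive.
60 = 7 × 8 + 4, so there are 8 full weeks plus 4 extra days.
Each full week contributes 5 weekdays (Mon–Fri): 8 × 5 = 40.
The 4 extra days are Tuesday, Wednesday, Thursday, Friday — 4 of them qualify.
Total: 40 + 4 = 44.
Holidays: 2059-09-25 (Thu); 2059-10-18 (Sat); 2059-10-19 (Sun); 2059-10-21 (Tue); 2059-10-24 (Fri); 2059-11-12 (Wed).
4 of the 6 holidays fall on weekdays; the rest are weekends and were already excluded.
Business days: 44 − 4 = 40.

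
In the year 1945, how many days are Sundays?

Jan 1, 1945 is a Monday.
The range spans 365 days (inclusive of both endpoints).
365 = 7 × 52 + 1, so there are 52 full weeks plus 1 extra day.
Each full week contributes one Sunday: 52 so far.
The 1 extra day is Monday — none qualify.
Total: 52 + 0 = 52.

52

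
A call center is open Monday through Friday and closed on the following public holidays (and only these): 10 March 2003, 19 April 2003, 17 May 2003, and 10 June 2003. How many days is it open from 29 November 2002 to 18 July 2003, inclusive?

29 November 2002 is a Friday.
That's 232 days from start to end, counting both.
232 = 7 × 33 + 1, so there are 33 full weeks plus 1 extra day.
Each full week contributes 5 weekdays (Mon–Fri): 33 × 5 = 165.
The 1 extra day is Fri — 1 of them qualifies.
Total: 165 + 1 = 166.
Holidays: 10 March 2003 (Mon); 19 April 2003 (Sat); 17 May 2003 (Sat); 10 June 2003 (Tue).
2 of the 4 holidays fall on weekdays; the rest are weekends and were already excluded.
Business days: 166 − 2 = 164.

164 working days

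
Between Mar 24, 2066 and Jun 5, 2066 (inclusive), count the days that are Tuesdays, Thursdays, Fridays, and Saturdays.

Mar 24, 2066 is a Wednesday.
From Mar 24, 2066 to Jun 5, 2066 is 74 days inclusive.
74 = 7 × 10 + 4, so there are 10 full weeks plus 4 extra days.
Each full week contributes 4 days from the set (Tue, Thu, Fri, Sat): 10 × 4 = 40.
The 4 extra days are Wednesday, Thursday, Friday, Saturday — 3 of them qualify.
Total: 40 + 3 = 43.

43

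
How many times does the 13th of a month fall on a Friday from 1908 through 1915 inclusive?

Friday-the-13ths by year:
1908: Mar, Nov
1909: Aug
1910: May
1911: Jan, Oct
1912: Sep, Dec
1913: Jun
1914: Feb, Mar, Nov
1915: Aug

13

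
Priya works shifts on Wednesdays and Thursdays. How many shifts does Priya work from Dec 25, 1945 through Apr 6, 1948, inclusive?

Dec 25, 1945 is a Tuesday.
That's 834 days from start to end, counting both.
834 = 7 × 119 + 1, so there are 119 full weeks plus 1 extra day.
Each full week contributes 2 days from the set (Wed, Thu): 119 × 2 = 238.
The 1 extra day is Tuesday — none qualify.
Total: 238 + 0 = 238.

238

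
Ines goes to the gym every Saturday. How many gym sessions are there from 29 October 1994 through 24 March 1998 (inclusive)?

178

29 October 1994 is a Saturday.
The range spans 1243 days (inclusive of both endpoints).
1243 = 7 × 177 + 4, so there are 177 full weeks plus 4 extra days.
Each full week contributes one Saturday: 177 so far.
The 4 extra days are Saturday, Sunday, Monday, Tuesday — 1 of them qualifies.
Total: 177 + 1 = 178.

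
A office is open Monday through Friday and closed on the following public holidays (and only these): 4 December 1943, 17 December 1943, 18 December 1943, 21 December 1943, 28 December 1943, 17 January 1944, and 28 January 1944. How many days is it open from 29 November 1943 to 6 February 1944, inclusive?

45

29 November 1943 is a Monday.
That's 70 days from start to end, counting both.
70 = 7 × 10, so the span is exactly 10 full weeks.
Each full week contributes 5 weekdays (Mon–Fri): 10 × 5 = 50.
Total: 50.
Holidays: 4 December 1943 (Sat); 17 December 1943 (Fri); 18 December 1943 (Sat); 21 December 1943 (Tue); 28 December 1943 (Tue); 17 January 1944 (Mon); 28 January 1944 (Fri).
5 of the 7 holidays fall on weekdays; the rest are weekends and were already excluded.
Business days: 50 − 5 = 45.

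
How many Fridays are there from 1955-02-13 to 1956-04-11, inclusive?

1955-02-13 is a Sunday.
That's 424 days from start to end, counting both.
424 = 7 × 60 + 4, so there are 60 full weeks plus 4 extra days.
Each full week contributes one Friday: 60 so far.
The 4 extra days are Sunday, Monday, Tuesday, Wednesday — none qualify.
Total: 60 + 0 = 60.

60 Fridays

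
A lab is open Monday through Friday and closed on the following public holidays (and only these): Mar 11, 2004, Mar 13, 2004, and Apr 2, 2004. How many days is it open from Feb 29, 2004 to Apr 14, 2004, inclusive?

31 business days

Feb 29, 2004 is a Sunday.
From Feb 29, 2004 to Apr 14, 2004 is 46 days inclusive.
46 = 7 × 6 + 4, so there are 6 full weeks plus 4 extra days.
Each full week contributes 5 weekdays (Mon–Fri): 6 × 5 = 30.
The 4 extra days are Sun, Mon, Tue, Wed — 3 of them qualify.
Total: 30 + 3 = 33.
Holidays: Mar 11, 2004 (Thu); Mar 13, 2004 (Sat); Apr 2, 2004 (Fri).
2 of the 3 holidays fall on weekdays; the rest are weekends and were already excluded.
Business days: 33 − 2 = 31.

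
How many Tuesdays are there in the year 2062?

52

2062-01-01 is a Sunday.
The range spans 365 days (inclusive of both endpoints).
365 = 7 × 52 + 1, so there are 52 full weeks plus 1 extra day.
Each full week contributes one Tuesday: 52 so far.
The 1 extra day is Sun — none qualify.
Total: 52 + 0 = 52.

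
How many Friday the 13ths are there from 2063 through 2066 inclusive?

7

Friday-the-13ths by year:
2063: Apr, Jul
2064: Jun
2065: Feb, Mar, Nov
2066: Aug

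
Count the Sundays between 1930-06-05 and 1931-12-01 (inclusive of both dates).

1930-06-05 is a Thursday.
The range spans 545 days (inclusive of both endpoints).
545 = 7 × 77 + 6, so there are 77 full weeks plus 6 extra days.
Each full week contributes one Sunday: 77 so far.
The 6 extra days are Thursday, Friday, Saturday, Sunday, Monday, Tuesday — 1 of them qualifies.
Total: 77 + 1 = 78.

78 Sundays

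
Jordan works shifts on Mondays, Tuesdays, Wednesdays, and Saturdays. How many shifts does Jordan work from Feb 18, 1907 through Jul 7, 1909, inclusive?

Feb 18, 1907 is a Monday.
That's 871 days from start to end, counting both.
871 = 7 × 124 + 3, so there are 124 full weeks plus 3 extra days.
Each full week contributes 4 days from the set (Mon, Tue, Wed, Sat): 124 × 4 = 496.
The 3 extra days are Mon, Tue, Wed — 3 of them qualify.
Total: 496 + 3 = 499.

499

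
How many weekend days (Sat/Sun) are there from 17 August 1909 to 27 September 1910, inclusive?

116

17 August 1909 is a Tuesday.
From 17 August 1909 to 27 September 1910 is 407 days inclusive.
407 = 7 × 58 + 1, so there are 58 full weeks plus 1 extra day.
Each full week contributes 2 weekend days (Sat, Sun): 58 × 2 = 116.
The 1 extra day is Tue — none qualify.
Total: 116 + 0 = 116.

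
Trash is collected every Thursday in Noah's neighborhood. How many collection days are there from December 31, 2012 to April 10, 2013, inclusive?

December 31, 2012 is a Monday.
From December 31, 2012 to April 10, 2013 is 101 days inclusive.
101 = 7 × 14 + 3, so there are 14 full weeks plus 3 extra days.
Each full week contributes one Thursday: 14 so far.
The 3 extra days are Monday, Tuesday, Wednesday — none qualify.
Total: 14 + 0 = 14.

14 Thursdays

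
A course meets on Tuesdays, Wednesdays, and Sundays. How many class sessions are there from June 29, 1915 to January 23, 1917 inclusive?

June 29, 1915 is a Tuesday.
From June 29, 1915 to January 23, 1917 is 575 days inclusive.
575 = 7 × 82 + 1, so there are 82 full weeks plus 1 extra day.
Each full week contributes 3 days from the set (Tue, Wed, Sun): 82 × 3 = 246.
The 1 extra day is Tuesday — 1 of them qualifies.
Total: 246 + 1 = 247.

247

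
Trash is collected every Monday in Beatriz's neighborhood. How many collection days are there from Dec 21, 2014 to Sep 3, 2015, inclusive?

Dec 21, 2014 is a Sunday.
That's 257 days from start to end, counting both.
257 = 7 × 36 + 5, so there are 36 full weeks plus 5 extra days.
Each full week contributes one Monday: 36 so far.
The 5 extra days are Sun, Mon, Tue, Wed, Thu — 1 of them qualifies.
Total: 36 + 1 = 37.

37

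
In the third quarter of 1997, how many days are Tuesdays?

14

1997-07-01 is a Tuesday.
From 1997-07-01 to 1997-09-30 is 92 days inclusive.
92 = 7 × 13 + 1, so there are 13 full weeks plus 1 extra day.
Each full week contributes one Tuesday: 13 so far.
The 1 extra day is Tue — 1 of them qualifies.
Total: 13 + 1 = 14.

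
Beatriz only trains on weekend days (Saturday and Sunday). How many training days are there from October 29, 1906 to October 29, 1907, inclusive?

October 29, 1906 is a Monday.
From October 29, 1906 to October 29, 1907 is 366 days inclusive.
366 = 7 × 52 + 2, so there are 52 full weeks plus 2 extra days.
Each full week contributes 2 weekend days (Sat, Sun): 52 × 2 = 104.
The 2 extra days are Mon, Tue — none qualify.
Total: 104 + 0 = 104.

104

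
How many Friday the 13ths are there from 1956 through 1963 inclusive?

16

Friday-the-13ths by year:
1956: Jan, Apr, Jul
1957: Sep, Dec
1958: Jun
1959: Feb, Mar, Nov
1960: May
1961: Jan, Oct
1962: Apr, Jul
1963: Sep, Dec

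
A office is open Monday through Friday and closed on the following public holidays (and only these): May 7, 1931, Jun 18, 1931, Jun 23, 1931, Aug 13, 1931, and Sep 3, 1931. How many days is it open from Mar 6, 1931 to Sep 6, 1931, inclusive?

126 working days

Mar 6, 1931 is a Friday.
From Mar 6, 1931 to Sep 6, 1931 is 185 days inclusive.
185 = 7 × 26 + 3, so there are 26 full weeks plus 3 extra days.
Each full week contributes 5 weekdays (Mon–Fri): 26 × 5 = 130.
The 3 extra days are Friday, Saturday, Sunday — 1 of them qualifies.
Total: 130 + 1 = 131.
Holidays: May 7, 1931 (Thu); Jun 18, 1931 (Thu); Jun 23, 1931 (Tue); Aug 13, 1931 (Thu); Sep 3, 1931 (Thu).
All 5 holidays fall on weekdays, so subtract 5.
Business days: 131 − 5 = 126.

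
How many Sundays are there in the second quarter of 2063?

April 1, 2063 is a Sunday.
The range spans 91 days (inclusive of both endpoints).
91 = 7 × 13, so the span is exactly 13 full weeks.
Each full week contributes one Sunday: 13 so far.
Total: 13.

13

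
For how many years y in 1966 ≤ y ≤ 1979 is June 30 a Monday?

2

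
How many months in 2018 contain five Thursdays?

4

A month has five Thursdays exactly when Thursday falls within its first (length − 28) days.
Jan: 31 days, starts Mon → 5 of Mon, Tue, Wed
Feb: 28 days, starts Thu → 5 of (none)
Mar: 31 days, starts Thu → 5 of Thu, Fri, Sat ✓
Apr: 30 days, starts Sun → 5 of Sun, Mon
May: 31 days, starts Tue → 5 of Tue, Wed, Thu ✓
Jun: 30 days, starts Fri → 5 of Fri, Sat
Jul: 31 days, starts Sun → 5 of Sun, Mon, Tue
Aug: 31 days, starts Wed → 5 of Wed, Thu, Fri ✓
Sep: 30 days, starts Sat → 5 of Sat, Sun
Oct: 31 days, starts Mon → 5 of Mon, Tue, Wed
Nov: 30 days, starts Thu → 5 of Thu, Fri ✓
Dec: 31 days, starts Sat → 5 of Sat, Sun, Mon
Months with five Thursdays: Mar, May, Aug, Nov.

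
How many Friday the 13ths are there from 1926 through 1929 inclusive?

Friday-the-13ths by year:
1926: Aug
1927: May
1928: Jan, Apr, Jul
1929: Sep, Dec

7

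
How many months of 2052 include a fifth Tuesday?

5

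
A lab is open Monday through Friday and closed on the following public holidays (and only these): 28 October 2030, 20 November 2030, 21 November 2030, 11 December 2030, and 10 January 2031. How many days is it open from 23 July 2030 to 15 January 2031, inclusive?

122

23 July 2030 is a Tuesday.
From 23 July 2030 to 15 January 2031 is 177 days inclusive.
177 = 7 × 25 + 2, so there are 25 full weeks plus 2 extra days.
Each full week contributes 5 weekdays (Mon–Fri): 25 × 5 = 125.
The 2 extra days are Tue, Wed — 2 of them qualify.
Total: 125 + 2 = 127.
Holidays: 28 October 2030 (Mon); 20 November 2030 (Wed); 21 November 2030 (Thu); 11 December 2030 (Wed); 10 January 2031 (Fri).
All 5 holidays fall on weekdays, so subtract 5.
Business days: 127 − 5 = 122.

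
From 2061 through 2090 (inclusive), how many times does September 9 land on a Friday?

5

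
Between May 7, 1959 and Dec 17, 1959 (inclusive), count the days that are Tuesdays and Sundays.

64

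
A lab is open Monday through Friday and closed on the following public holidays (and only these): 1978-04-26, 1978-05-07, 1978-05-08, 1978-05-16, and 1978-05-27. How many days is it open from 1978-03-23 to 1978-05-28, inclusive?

44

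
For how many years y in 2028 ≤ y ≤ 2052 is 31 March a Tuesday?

3

Day of week of March 31 in each year:
2028: Fri, 2029: Sat, 2030: Sun, 2031: Mon, 2032: Wed, 2033: Thu, 2034: Fri, 2035: Sat, 2036: Mon, 2037: Tue ✓, 2038: Wed, 2039: Thu, 2040: Sat, 2041: Sun, 2042: Mon, 2043: Tue ✓, 2044: Thu, 2045: Fri, 2046: Sat, 2047: Sun, 2048: Tue ✓, 2049: Wed, 2050: Thu, 2051: Fri, 2052: Sun
Tuesdays: 2037, 2043, 2048.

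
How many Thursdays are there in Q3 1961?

13

Jul 1, 1961 is a Saturday.
That's 92 days from start to end, counting both.
92 = 7 × 13 + 1, so there are 13 full weeks plus 1 extra day.
Each full week contributes one Thursday: 13 so far.
The 1 extra day is Saturday — none qualify.
Total: 13 + 0 = 13.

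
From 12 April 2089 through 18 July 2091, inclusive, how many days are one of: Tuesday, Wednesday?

12 April 2089 is a Tuesday.
From 12 April 2089 to 18 July 2091 is 828 days inclusive.
828 = 7 × 118 + 2, so there are 118 full weeks plus 2 extra days.
Each full week contributes 2 days from the set (Tue, Wed): 118 × 2 = 236.
The 2 extra days are Tue, Wed — 2 of them qualify.
Total: 236 + 2 = 238.

238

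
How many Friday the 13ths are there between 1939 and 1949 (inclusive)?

18

Friday-the-13ths by year:
1939: Jan, Oct
1940: Sep, Dec
1941: Jun
1942: Feb, Mar, Nov
1943: Aug
1944: Oct
1945: Apr, Jul
1946: Sep, Dec
1947: Jun
1948: Feb, Aug
1949: May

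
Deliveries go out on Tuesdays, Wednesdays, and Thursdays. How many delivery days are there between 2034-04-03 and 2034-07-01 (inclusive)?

39

2034-04-03 is a Monday.
The range spans 90 days (inclusive of both endpoints).
90 = 7 × 12 + 6, so there are 12 full weeks plus 6 extra days.
Each full week contributes 3 days from the set (Tue, Wed, Thu): 12 × 3 = 36.
The 6 extra days are Mon, Tue, Wed, Thu, Fri, Sat — 3 of them qualify.
Total: 36 + 3 = 39.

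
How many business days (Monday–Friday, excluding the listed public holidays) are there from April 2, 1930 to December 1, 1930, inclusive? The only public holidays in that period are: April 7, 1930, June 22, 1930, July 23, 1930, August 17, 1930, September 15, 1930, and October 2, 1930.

170

April 2, 1930 is a Wednesday.
The range spans 244 days (inclusive of both endpoints).
244 = 7 × 34 + 6, so there are 34 full weeks plus 6 extra days.
Each full week contributes 5 weekdays (Mon–Fri): 34 × 5 = 170.
The 6 extra days are Wednesday, Thursday, Friday, Saturday, Sunday, Monday — 4 of them qualify.
Total: 170 + 4 = 174.
Holidays: April 7, 1930 (Mon); June 22, 1930 (Sun); July 23, 1930 (Wed); August 17, 1930 (Sun); September 15, 1930 (Mon); October 2, 1930 (Thu).
4 of the 6 holidays fall on weekdays; the rest are weekends and were already excluded.
Business days: 174 − 4 = 170.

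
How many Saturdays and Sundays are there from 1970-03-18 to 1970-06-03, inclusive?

22

1970-03-18 is a Wednesday.
The range spans 78 days (inclusive of both endpoints).
78 = 7 × 11 + 1, so there are 11 full weeks plus 1 extra day.
Each full week contributes 2 weekend days (Sat, Sun): 11 × 2 = 22.
The 1 extra day is Wednesday — none qualify.
Total: 22 + 0 = 22.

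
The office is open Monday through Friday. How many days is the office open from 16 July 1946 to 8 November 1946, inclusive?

84 weekdays

16 July 1946 is a Tuesday.
From 16 July 1946 to 8 November 1946 is 116 days inclusive.
116 = 7 × 16 + 4, so there are 16 full weeks plus 4 extra days.
Each full week contributes 5 weekdays (Mon–Fri): 16 × 5 = 80.
The 4 extra days are Tue, Wed, Thu, Fri — 4 of them qualify.
Total: 80 + 4 = 84.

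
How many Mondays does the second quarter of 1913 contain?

Apr 1, 1913 is a Tuesday.
That's 91 days from start to end, counting both.
91 = 7 × 13, so the span is exactly 13 full weeks.
Each full week contributes one Monday: 13 so far.

13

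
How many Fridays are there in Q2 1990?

1 April 1990 is a Sunday.
From 1 April 1990 to 30 June 1990 is 91 days inclusive.
91 = 7 × 13, so the span is exactly 13 full weeks.
Each full week contributes one Friday: 13 so far.

13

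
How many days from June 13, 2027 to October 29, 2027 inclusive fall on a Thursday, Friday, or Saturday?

June 13, 2027 is a Sunday.
From June 13, 2027 to October 29, 2027 is 139 days inclusive.
139 = 7 × 19 + 6, so there are 19 full weeks plus 6 extra days.
Each full week contributes 3 days from the set (Thu, Fri, Sat): 19 × 3 = 57.
The 6 extra days are Sunday, Monday, Tuesday, Wednesday, Thursday, Friday — 2 of them qualify.
Total: 57 + 2 = 59.

59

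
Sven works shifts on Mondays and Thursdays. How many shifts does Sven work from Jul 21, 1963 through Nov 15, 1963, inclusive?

Jul 21, 1963 is a Sunday.
That's 118 days from start to end, counting both.
118 = 7 × 16 + 6, so there are 16 full weeks plus 6 extra days.
Each full week contributes 2 days from the set (Mon, Thu): 16 × 2 = 32.
The 6 extra days are Sun, Mon, Tue, Wed, Thu, Fri — 2 of them qualify.
Total: 32 + 2 = 34.

34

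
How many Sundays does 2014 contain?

January 1, 2014 is a Wednesday.
That's 365 days from start to end, counting both.
365 = 7 × 52 + 1, so there are 52 full weeks plus 1 extra day.
Each full week contributes one Sunday: 52 so far.
The 1 extra day is Wed — none qualify.
Total: 52 + 0 = 52.

52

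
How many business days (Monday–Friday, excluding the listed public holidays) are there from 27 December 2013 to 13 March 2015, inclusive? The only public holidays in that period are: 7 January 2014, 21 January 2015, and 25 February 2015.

313

27 December 2013 is a Friday.
That's 442 days from start to end, counting both.
442 = 7 × 63 + 1, so there are 63 full weeks plus 1 extra day.
Each full week contributes 5 weekdays (Mon–Fri): 63 × 5 = 315.
The 1 extra day is Friday — 1 of them qualifies.
Total: 315 + 1 = 316.
Holidays: 7 January 2014 (Tue); 21 January 2015 (Wed); 25 February 2015 (Wed).
All 3 holidays fall on weekdays, so subtract 3.
Business days: 316 − 3 = 313.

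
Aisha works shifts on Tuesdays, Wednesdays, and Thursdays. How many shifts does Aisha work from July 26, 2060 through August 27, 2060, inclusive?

15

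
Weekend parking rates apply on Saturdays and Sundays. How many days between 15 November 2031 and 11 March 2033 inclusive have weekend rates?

15 November 2031 is a Saturday.
That's 483 days from start to end, counting both.
483 = 7 × 69, so the span is exactly 69 full weeks.
Each full week contributes 2 weekend days (Sat, Sun): 69 × 2 = 138.

138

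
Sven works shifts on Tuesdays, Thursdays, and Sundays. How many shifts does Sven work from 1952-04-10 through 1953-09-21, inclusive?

1952-04-10 is a Thursday.
From 1952-04-10 to 1953-09-21 is 530 days inclusive.
530 = 7 × 75 + 5, so there are 75 full weeks plus 5 extra days.
Each full week contributes 3 days from the set (Tue, Thu, Sun): 75 × 3 = 225.
The 5 extra days are Thursday, Friday, Saturday, Sunday, Monday — 2 of them qualify.
Total: 225 + 2 = 227.

227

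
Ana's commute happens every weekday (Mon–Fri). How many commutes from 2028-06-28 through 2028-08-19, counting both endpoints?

38 weekdays

2028-06-28 is a Wednesday.
The range spans 53 days (inclusive of both endpoints).
53 = 7 × 7 + 4, so there are 7 full weeks plus 4 extra days.
Each full week contributes 5 weekdays (Mon–Fri): 7 × 5 = 35.
The 4 extra days are Wednesday, Thursday, Friday, Saturday — 3 of them qualify.
Total: 35 + 3 = 38.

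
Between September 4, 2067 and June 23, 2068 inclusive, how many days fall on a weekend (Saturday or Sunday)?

September 4, 2067 is a Sunday.
The range spans 294 days (inclusive of both endpoints).
294 = 7 × 42, so the span is exactly 42 full weeks.
Each full week contributes 2 weekend days (Sat, Sun): 42 × 2 = 84.
Total: 84.

84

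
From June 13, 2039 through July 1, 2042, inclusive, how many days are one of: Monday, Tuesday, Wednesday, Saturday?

638

June 13, 2039 is a Monday.
From June 13, 2039 to July 1, 2042 is 1115 days inclusive.
1115 = 7 × 159 + 2, so there are 159 full weeks plus 2 extra days.
Each full week contributes 4 days from the set (Mon, Tue, Wed, Sat): 159 × 4 = 636.
The 2 extra days are Mon, Tue — 2 of them qualify.
Total: 636 + 2 = 638.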